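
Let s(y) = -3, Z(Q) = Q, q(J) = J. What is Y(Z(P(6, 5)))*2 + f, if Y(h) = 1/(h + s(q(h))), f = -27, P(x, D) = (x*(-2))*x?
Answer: -2027/75 ≈ -27.027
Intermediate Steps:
P(x, D) = -2*x² (P(x, D) = (-2*x)*x = -2*x²)
Y(h) = 1/(-3 + h) (Y(h) = 1/(h - 3) = 1/(-3 + h))
Y(Z(P(6, 5)))*2 + f = 2/(-3 - 2*6²) - 27 = 2/(-3 - 2*36) - 27 = 2/(-3 - 72) - 27 = 2/(-75) - 27 = -1/75*2 - 27 = -2/75 - 27 = -2027/75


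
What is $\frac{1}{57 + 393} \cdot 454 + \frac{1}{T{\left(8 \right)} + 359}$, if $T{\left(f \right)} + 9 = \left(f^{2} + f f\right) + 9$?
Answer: $\frac{110774}{109575} \approx 1.0109$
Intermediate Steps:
$T{\left(f \right)} = 2 f^{2}$ ($T{\left(f \right)} = -9 + \left(\left(f^{2} + f f\right) + 9\right) = -9 + \left(\left(f^{2} + f^{2}\right) + 9\right) = -9 + \left(2 f^{2} + 9\right) = -9 + \left(9 + 2 f^{2}\right) = 2 f^{2}$)
$\frac{1}{57 + 393} \cdot 454 + \frac{1}{T{\left(8 \right)} + 359} = \frac{1}{57 + 393} \cdot 454 + \frac{1}{2 \cdot 8^{2} + 359} = \frac{1}{450} \cdot 454 + \frac{1}{2 \cdot 64 + 359} = \frac{1}{450} \cdot 454 + \frac{1}{128 + 359} = \frac{227}{225} + \frac{1}{487} = \frac{110774}{109575}$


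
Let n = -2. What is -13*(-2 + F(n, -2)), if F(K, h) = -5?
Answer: 91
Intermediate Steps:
-13*(-2 + F(n, -2)) = -13*(-2 - 5) = -13*(-7) = 91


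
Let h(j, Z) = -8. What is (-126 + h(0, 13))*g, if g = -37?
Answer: 4958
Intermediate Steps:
(-126 + h(0, 13))*g = (-126 - 8)*(-37) = -134*(-37) = 4958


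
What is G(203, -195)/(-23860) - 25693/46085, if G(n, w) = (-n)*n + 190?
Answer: 255465127/219917620 ≈ 1.1616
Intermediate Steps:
G(n, w) = 190 - n**2 (G(n, w) = -n**2 + 190 = 190 - n**2)
G(203, -195)/(-23860) - 25693/46085 = (190 - 1*203**2)/(-23860) - 25693/46085 = (190 - 1*41209)*(-1/23860) - 25693*1/46085 = (190 - 41209)*(-1/23860) - 25693/46085 = -41019*(-1/23860) - 25693/46085 = 41019/23860 - 25693/46085 = 255465127/219917620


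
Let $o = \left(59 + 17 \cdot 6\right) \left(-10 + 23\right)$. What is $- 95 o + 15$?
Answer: $-198820$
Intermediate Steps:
$o = 2093$ ($o = \left(59 + 102\right) 13 = 161 \cdot 13 = 2093$)
$- 95 o + 15 = \left(-95\right) 2093 + 15 = -198835 + 15 = -198820$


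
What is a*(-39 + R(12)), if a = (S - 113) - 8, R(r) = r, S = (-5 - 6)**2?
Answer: 0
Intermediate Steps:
S = 121 (S = (-11)**2 = 121)
a = 0 (a = (121 - 113) - 8 = 8 - 8 = 0)
a*(-39 + R(12)) = 0*(-39 + 12) = 0*(-27) = 0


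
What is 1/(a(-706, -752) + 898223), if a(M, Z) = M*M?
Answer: 1/1396659 ≈ 7.1599e-7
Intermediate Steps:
a(M, Z) = M²
1/(a(-706, -752) + 898223) = 1/((-706)² + 898223) = 1/(498436 + 898223) = 1/1396659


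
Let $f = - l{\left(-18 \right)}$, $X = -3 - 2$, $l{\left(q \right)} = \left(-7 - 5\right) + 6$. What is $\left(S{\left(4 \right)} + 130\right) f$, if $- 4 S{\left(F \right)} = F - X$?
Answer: $\frac{1533}{2} \approx 766.5$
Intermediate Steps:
$l{\left(q \right)} = -6$ ($l{\left(q \right)} = -12 + 6 = -6$)
$X = -5$
$S{\left(F \right)} = - \frac{5}{4} - \frac{F}{4}$ ($S{\left(F \right)} = - \frac{F - -5}{4} = - \frac{F + 5}{4} = - \frac{5 + F}{4} = - \frac{5}{4} - \frac{F}{4}$)
$f = 6$ ($f = \left(-1\right) \left(-6\right) = 6$)
$\left(S{\left(4 \right)} + 130\right) f = \left(\left(- \frac{5}{4} - 1\right) + 130\right) 6 = \left(- \frac{9}{4} + 130\right) 6 = \frac{511}{4} \cdot 6 = \frac{1533}{2}$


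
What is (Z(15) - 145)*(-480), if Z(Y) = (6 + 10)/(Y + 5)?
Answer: 69216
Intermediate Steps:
Z(Y) = 16/(5 + Y)
(Z(15) - 145)*(-480) = (16/(5 + 15) - 145)*(-480) = (16/20 - 145)*(-480) = (16*(1/20) - 145)*(-480) = (⅘ - 145)*(-480) = -721/5*(-480) = 69216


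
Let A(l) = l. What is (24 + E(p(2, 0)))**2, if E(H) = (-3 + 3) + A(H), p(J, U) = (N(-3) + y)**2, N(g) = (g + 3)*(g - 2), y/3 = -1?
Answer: 1089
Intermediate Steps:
y = -3 (y = 3*(-1) = -3)
N(g) = (-2 + g)*(3 + g) (N(g) = (3 + g)*(-2 + g) = (-2 + g)*(3 + g))
p(J, U) = 9 (p(J, U) = ((-6 - 3 + (-3)**2) - 3)**2 = ((-6 - 3 + 9) - 3)**2 = (0 - 3)**2 = (-3)**2 = 9)
E(H) = H (E(H) = (-3 + 3) + H = 0 + H = H)
(24 + E(p(2, 0)))**2 = (24 + 9)**2 = 33**2 = 1089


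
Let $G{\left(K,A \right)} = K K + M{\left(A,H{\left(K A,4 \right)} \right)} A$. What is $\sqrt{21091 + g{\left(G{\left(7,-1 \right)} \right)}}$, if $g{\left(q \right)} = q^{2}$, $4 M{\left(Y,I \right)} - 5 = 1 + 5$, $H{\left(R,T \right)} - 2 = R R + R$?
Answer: $\frac{\sqrt{371681}}{4} \approx 152.41$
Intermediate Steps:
$H{\left(R,T \right)} = 2 + R + R^{2}$ ($H{\left(R,T \right)} = 2 + \left(R R + R\right) = 2 + \left(R^{2} + R\right) = 2 + \left(R + R^{2}\right) = 2 + R + R^{2}$)
$M{\left(Y,I \right)} = \frac{11}{4}$ ($M{\left(Y,I \right)} = \frac{5}{4} + \frac{1 + 5}{4} = \frac{5}{4} + \frac{1}{4} \cdot 6 = \frac{5}{4} + \frac{3}{2} = \frac{11}{4}$)
$G{\left(K,A \right)} = K^{2} + \frac{11 A}{4}$ ($G{\left(K,A \right)} = K K + \frac{11 A}{4} = K^{2} + \frac{11 A}{4}$)
$\sqrt{21091 + g{\left(G{\left(7,-1 \right)} \right)}} = \sqrt{21091 + \left(7^{2} + \frac{11}{4} \left(-1\right)\right)^{2}} = \sqrt{21091 + \left(49 - \frac{11}{4}\right)^{2}} = \sqrt{21091 + \left(\frac{185}{4}\right)^{2}} = \sqrt{21091 + \frac{34225}{16}} = \sqrt{\frac{371681}{16}} = \frac{\sqrt{371681}}{4}$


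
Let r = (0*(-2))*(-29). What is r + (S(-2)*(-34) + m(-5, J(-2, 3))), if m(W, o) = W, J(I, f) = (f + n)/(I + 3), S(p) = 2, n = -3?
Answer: -73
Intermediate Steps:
J(I, f) = (-3 + f)/(3 + I) (J(I, f) = (f - 3)/(I + 3) = (-3 + f)/(3 + I))
r = 0 (r = 0*(-29) = 0)
r + (S(-2)*(-34) + m(-5, J(-2, 3))) = 0 + (2*(-34) - 5) = 0 + (-68 - 5) = 0 - 73 = -73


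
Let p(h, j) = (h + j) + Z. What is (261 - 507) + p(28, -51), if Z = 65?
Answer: -204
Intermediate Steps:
p(h, j) = 65 + h + j (p(h, j) = (h + j) + 65 = 65 + h + j)
(261 - 507) + p(28, -51) = (261 - 507) + (65 + 28 - 51) = -246 + 42 = -204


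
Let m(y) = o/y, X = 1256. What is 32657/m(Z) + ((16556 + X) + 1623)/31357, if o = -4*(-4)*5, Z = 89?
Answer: 91139828661/2508560 ≈ 36332.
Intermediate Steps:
o = 80 (o = 16*5 = 80)
m(y) = 80/y
32657/m(Z) + ((16556 + X) + 1623)/31357 = 32657/((80/89)) + ((16556 + 1256) + 1623)/31357 = 32657/((80*(1/89))) + (17812 + 1623)*(1/31357) = 32657/(80/89) + 19435*(1/31357) = 32657*(89/80) + 19435/31357 = 2906473/80 + 19435/31357 = 91139828661/2508560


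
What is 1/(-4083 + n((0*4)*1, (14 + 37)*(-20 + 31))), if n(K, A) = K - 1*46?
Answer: -1/4129 ≈ -0.00024219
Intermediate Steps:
n(K, A) = -46 + K (n(K, A) = K - 46 = -46 + K)
1/(-4083 + n((0*4)*1, (14 + 37)*(-20 + 31))) = 1/(-4083 + (-46 + (0*4)*1)) = 1/(-4083 + (-46 + 0*1)) = 1/(-4083 + (-46 + 0)) = 1/(-4083 - 46) = 1/(-4129) = -1/4129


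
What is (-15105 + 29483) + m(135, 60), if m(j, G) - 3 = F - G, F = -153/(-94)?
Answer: 1346327/94 ≈ 14323.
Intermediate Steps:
F = 153/94 (F = -153*(-1/94) = 153/94 ≈ 1.6277)
m(j, G) = 435/94 - G (m(j, G) = 3 + (153/94 - G) = 435/94 - G)
(-15105 + 29483) + m(135, 60) = (-15105 + 29483) + (435/94 - 1*60) = 14378 + (435/94 - 60) = 14378 - 5205/94 = 1346327/94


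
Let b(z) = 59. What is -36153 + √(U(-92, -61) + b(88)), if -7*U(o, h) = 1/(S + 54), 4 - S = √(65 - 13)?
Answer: -36153 + √(335342 - 11564*√13)/(14*√(29 - √13)) ≈ -36145.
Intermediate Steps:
S = 4 - 2*√13 (S = 4 - √(65 - 13) = 4 - √52 = 4 - 2*√13 ≈ -3.2111)
U(o, h) = -1/(7*(58 - 2*√13)) (U(o, h) = -1/(7*((4 - 2*√13) + 54)) = -1/(7*(58 - 2*√13)))
-36153 + √(U(-92, -61) + b(88)) = -36153 + √((-29/11592 - √13/11592) + 59) = -36153 + √(683899/11592 - √13/11592)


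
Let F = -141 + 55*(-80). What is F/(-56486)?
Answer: 4541/56486 ≈ 0.080392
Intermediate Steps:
F = -4541 (F = -141 - 4400 = -4541)
F/(-56486) = -4541/(-56486) = -4541*(-1/56486) = 4541/56486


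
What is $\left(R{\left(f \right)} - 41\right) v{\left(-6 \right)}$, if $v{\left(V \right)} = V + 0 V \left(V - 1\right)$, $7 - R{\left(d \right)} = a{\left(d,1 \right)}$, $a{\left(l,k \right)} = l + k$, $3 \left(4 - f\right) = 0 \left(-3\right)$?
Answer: $234$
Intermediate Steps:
$f = 4$ ($f = 4 - \frac{0 \left(-3\right)}{3} = 4 - 0 = 4 + 0 = 4$)
$a{\left(l,k \right)} = k + l$
$R{\left(d \right)} = 6 - d$ ($R{\left(d \right)} = 7 - \left(1 + d\right) = 6 - d$)
$v{\left(V \right)} = V$ ($v{\left(V \right)} = V + 0 V \left(-1 + V\right) = V + 0 = V$)
$\left(R{\left(f \right)} - 41\right) v{\left(-6 \right)} = \left(\left(6 - 4\right) - 41\right) \left(-6\right) = \left(2 - 41\right) \left(-6\right) = \left(-39\right) \left(-6\right) = 234$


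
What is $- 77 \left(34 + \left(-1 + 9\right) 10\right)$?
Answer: $-8778$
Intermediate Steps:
$- 77 \left(34 + \left(-1 + 9\right) 10\right) = - 77 \left(34 + 8 \cdot 10\right) = - 77 \left(34 + 80\right) = \left(-77\right) 114 = -8778$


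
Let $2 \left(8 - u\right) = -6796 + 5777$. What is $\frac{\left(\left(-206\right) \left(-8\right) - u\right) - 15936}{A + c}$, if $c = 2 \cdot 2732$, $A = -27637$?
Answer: $\frac{29611}{44346} \approx 0.66773$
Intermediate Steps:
$c = 5464$
$u = \frac{1035}{2}$ ($u = 8 - \frac{-6796 + 5777}{2} = 8 - - \frac{1019}{2} = 8 + \frac{1019}{2} = \frac{1035}{2} \approx 517.5$)
$\frac{\left(\left(-206\right) \left(-8\right) - u\right) - 15936}{A + c} = \frac{\left(\left(-206\right) \left(-8\right) - \frac{1035}{2}\right) - 15936}{-27637 + 5464} = \frac{\left(1648 - \frac{1035}{2}\right) - 15936}{-22173} = \left(\frac{2261}{2} - 15936\right) \left(- \frac{1}{22173}\right) = \left(- \frac{29611}{2}\right) \left(- \frac{1}{22173}\right) = \frac{29611}{44346}$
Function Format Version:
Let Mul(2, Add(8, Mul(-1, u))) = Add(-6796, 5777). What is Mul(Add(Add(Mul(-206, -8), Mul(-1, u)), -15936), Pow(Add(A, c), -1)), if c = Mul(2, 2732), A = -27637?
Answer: Rational(29611, 44346) ≈ 0.66773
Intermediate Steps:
c = 5464
u = Rational(1035, 2) (u = Add(8, Mul(Rational(-1, 2), Add(-6796, 5777))) = Add(8, Mul(Rational(-1, 2), -1019)) = Add(8, Rational(1019, 2)) = Rational(1035, 2) ≈ 517.50)
Mul(Add(Add(Mul(-206, -8), Mul(-1, u)), -15936), Pow(Add(A, c), -1)) = Mul(Add(Add(Mul(-206, -8), Mul(-1, Rational(1035, 2))), -15936), Pow(Add(-27637, 5464), -1)) = Mul(Add(Add(1648, Rational(-1035, 2)), -15936), Pow(-22173, -1)) = Mul(Add(Rational(2261, 2), -15936), Rational(-1, 22173)) = Mul(Rational(-29611, 2), Rational(-1, 22173)) = Rational(29611, 44346)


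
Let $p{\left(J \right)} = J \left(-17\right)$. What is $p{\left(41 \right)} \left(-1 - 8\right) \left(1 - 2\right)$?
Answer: $-6273$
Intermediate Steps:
$p{\left(J \right)} = - 17 J$
$p{\left(41 \right)} \left(-1 - 8\right) \left(1 - 2\right) = \left(-17\right) 41 \left(-1 - 8\right) \left(1 - 2\right) = - 697 \left(\left(-9\right) \left(-1\right)\right) = \left(-697\right) 9 = -6273$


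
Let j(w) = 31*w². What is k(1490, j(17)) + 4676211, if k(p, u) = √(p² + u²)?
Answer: 4676211 + √82483781 ≈ 4.6853e+6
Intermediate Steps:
k(1490, j(17)) + 4676211 = √(1490² + (31*17²)²) + 4676211 = √(2220100 + (31*289)²) + 4676211 = √(2220100 + 8959²) + 4676211 = √(2220100 + 80263681) + 4676211 = √82483781 + 4676211 = 4676211 + √82483781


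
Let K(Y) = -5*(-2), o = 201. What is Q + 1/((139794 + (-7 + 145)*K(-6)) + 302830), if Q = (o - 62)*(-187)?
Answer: -11540995971/444004 ≈ -25993.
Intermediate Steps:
K(Y) = 10
Q = -25993 (Q = (201 - 62)*(-187) = 139*(-187) = -25993)
Q + 1/((139794 + (-7 + 145)*K(-6)) + 302830) = -25993 + 1/((139794 + (-7 + 145)*10) + 302830) = -25993 + 1/((139794 + 138*10) + 302830) = -25993 + 1/((139794 + 1380) + 302830) = -25993 + 1/(141174 + 302830) = -25993 + 1/444004 = -11540995971/444004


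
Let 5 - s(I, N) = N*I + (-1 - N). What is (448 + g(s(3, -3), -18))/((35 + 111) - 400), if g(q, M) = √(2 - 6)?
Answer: -224/127 - I/127 ≈ -1.7638 - 0.007874*I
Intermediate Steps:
s(I, N) = 6 + N - I*N (s(I, N) = 5 - (N*I + (-1 - N)) = 5 - (I*N + (-1 - N)) = 5 - (-1 - N + I*N) = 5 + (1 + N - I*N) = 6 + N - I*N)
g(q, M) = 2*I (g(q, M) = √(-4) = 2*I)
(448 + g(s(3, -3), -18))/((35 + 111) - 400) = (448 + 2*I)/((35 + 111) - 400) = (448 + 2*I)/(146 - 400) = (448 + 2*I)/(-254) = (448 + 2*I)*(-1/254) = -224/127 - I/127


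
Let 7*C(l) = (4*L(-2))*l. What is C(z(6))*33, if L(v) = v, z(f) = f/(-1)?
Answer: 1584/7 ≈ 226.29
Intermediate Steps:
z(f) = -f (z(f) = f*(-1) = -f)
C(l) = -8*l/7 (C(l) = ((4*(-2))*l)/7 = (-8*l)/7 = -8*l/7)
C(z(6))*33 = -(-8)*6/7*33 = -8/7*(-6)*33 = (48/7)*33 = 1584/7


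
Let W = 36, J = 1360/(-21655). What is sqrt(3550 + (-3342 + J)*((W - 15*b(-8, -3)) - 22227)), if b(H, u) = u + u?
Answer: 2*sqrt(346388751161461)/4331 ≈ 8594.6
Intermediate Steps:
J = -272/4331 (J = 1360*(-1/21655) = -272/4331 ≈ -0.062803)
b(H, u) = 2*u
sqrt(3550 + (-3342 + J)*((W - 15*b(-8, -3)) - 22227)) = sqrt(3550 + (-3342 - 272/4331)*((36 - 30*(-3)) - 22227)) = sqrt(3550 - 14474474*((36 - 15*(-6)) - 22227)/4331) = sqrt(3550 - 14474474*((36 + 90) - 22227)/4331) = sqrt(3550 - 14474474*(126 - 22227)/4331) = sqrt(3550 - 14474474/4331*(-22101)) = sqrt(3550 + 319900349874/4331) = sqrt(319915724924/4331) = 2*sqrt(346388751161461)/4331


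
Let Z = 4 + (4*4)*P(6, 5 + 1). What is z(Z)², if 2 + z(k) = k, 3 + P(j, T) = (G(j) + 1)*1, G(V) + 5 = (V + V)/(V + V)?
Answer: 8836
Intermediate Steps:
G(V) = -4 (G(V) = -5 + (V + V)/(V + V) = -5 + (2*V)/((2*V)) = -5 + (2*V)*(1/(2*V)) = -5 + 1 = -4)
P(j, T) = -6 (P(j, T) = -3 + (-4 + 1)*1 = -3 - 3*1 = -3 - 3 = -6)
Z = -92 (Z = 4 + (4*4)*(-6) = 4 + 16*(-6) = 4 - 96 = -92)
z(k) = -2 + k
z(Z)² = (-2 - 92)² = (-94)² = 8836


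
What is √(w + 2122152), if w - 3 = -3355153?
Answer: I*√1232998 ≈ 1110.4*I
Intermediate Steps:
w = -3355150 (w = 3 - 3355153 = -3355150)
√(w + 2122152) = √(-3355150 + 2122152) = √(-1232998) = I*√1232998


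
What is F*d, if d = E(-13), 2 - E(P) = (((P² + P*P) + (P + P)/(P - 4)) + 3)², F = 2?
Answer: -67813502/289 ≈ -2.3465e+5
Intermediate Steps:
E(P) = 2 - (3 + 2*P² + 2*P/(-4 + P))² (E(P) = 2 - (((P² + P*P) + (P + P)/(P - 4)) + 3)² = 2 - (((P² + P²) + (2*P)/(-4 + P)) + 3)² = 2 - ((2*P² + 2*P/(-4 + P)) + 3)² = 2 - (3 + 2*P² + 2*P/(-4 + P))²)
d = -33906751/289 (d = 2 - (-12 - 8*(-13)² + 2*(-13)³ + 5*(-13))²/(-4 - 13)² = 2 - 1*(-12 - 8*169 + 2*(-2197) - 65)²/(-17)² = 2 - 1*1/289*(-12 - 1352 - 4394 - 65)² = 2 - 1*1/289*(-5823)² = 2 - 1*1/289*33907329 = 2 - 33907329/289 = -33906751/289 ≈ -1.1732e+5)
F*d = 2*(-33906751/289) = -67813502/289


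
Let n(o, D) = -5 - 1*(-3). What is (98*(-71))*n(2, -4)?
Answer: 13916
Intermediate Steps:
n(o, D) = -2 (n(o, D) = -5 + 3 = -2)
(98*(-71))*n(2, -4) = (98*(-71))*(-2) = -6958*(-2) = 13916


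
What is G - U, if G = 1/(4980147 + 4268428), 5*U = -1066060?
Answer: 1971907172901/9248575 ≈ 2.1321e+5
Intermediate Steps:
U = -213212 (U = (⅕)*(-1066060) = -213212)
G = 1/9248575 ≈ 1.0812e-7
G - U = 1/9248575 - 1*(-213212) = 1/9248575 + 213212 = 1971907172901/9248575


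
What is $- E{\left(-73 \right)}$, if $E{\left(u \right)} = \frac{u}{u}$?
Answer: $-1$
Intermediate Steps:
$E{\left(u \right)} = 1$
$- E{\left(-73 \right)} = \left(-1\right) 1 = -1$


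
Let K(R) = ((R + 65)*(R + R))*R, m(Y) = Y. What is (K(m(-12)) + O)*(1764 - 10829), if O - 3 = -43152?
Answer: 252777525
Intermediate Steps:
O = -43149 (O = 3 - 43152 = -43149)
K(R) = 2*R²*(65 + R) (K(R) = ((65 + R)*(2*R))*R = (2*R*(65 + R))*R = 2*R²*(65 + R))
(K(m(-12)) + O)*(1764 - 10829) = (2*(-12)²*(65 - 12) - 43149)*(1764 - 10829) = (2*144*53 - 43149)*(-9065) = (15264 - 43149)*(-9065) = -27885*(-9065) = 252777525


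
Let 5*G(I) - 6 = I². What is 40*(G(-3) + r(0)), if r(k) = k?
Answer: 120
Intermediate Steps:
G(I) = 6/5 + I²/5
40*(G(-3) + r(0)) = 40*((6/5 + (⅕)*(-3)²) + 0) = 40*((6/5 + (⅕)*9) + 0) = 40*((6/5 + 9/5) + 0) = 40*(3 + 0) = 40*3 = 120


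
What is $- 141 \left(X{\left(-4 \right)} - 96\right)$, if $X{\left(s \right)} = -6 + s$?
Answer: $14946$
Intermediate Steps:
$- 141 \left(X{\left(-4 \right)} - 96\right) = - 141 \left(\left(-6 - 4\right) - 96\right) = - 141 \left(-10 - 96\right) = \left(-141\right) \left(-106\right) = 14946$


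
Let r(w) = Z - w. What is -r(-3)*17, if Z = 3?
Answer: -102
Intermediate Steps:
r(w) = 3 - w
-r(-3)*17 = -(3 - 1*(-3))*17 = -(3 + 3)*17 = -1*6*17 = -6*17 = -102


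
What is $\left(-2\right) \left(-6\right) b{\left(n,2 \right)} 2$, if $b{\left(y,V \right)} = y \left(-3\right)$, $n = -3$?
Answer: $216$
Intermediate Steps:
$b{\left(y,V \right)} = - 3 y$
$\left(-2\right) \left(-6\right) b{\left(n,2 \right)} 2 = \left(-2\right) \left(-6\right) \left(\left(-3\right) \left(-3\right)\right) 2 = 12 \cdot 9 \cdot 2 = 108 \cdot 2 = 216$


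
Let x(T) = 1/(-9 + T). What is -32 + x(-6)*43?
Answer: -523/15 ≈ -34.867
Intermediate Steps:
-32 + x(-6)*43 = -32 + 43/(-9 - 6) = -32 + 43/(-15) = -32 - 1/15*43 = -32 - 43/15 = -523/15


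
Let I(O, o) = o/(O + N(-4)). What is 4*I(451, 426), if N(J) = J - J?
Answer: 1704/451 ≈ 3.7783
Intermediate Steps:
N(J) = 0
I(O, o) = o/O (I(O, o) = o/(O + 0) = o/O)
4*I(451, 426) = 4*(426/451) = 1704/451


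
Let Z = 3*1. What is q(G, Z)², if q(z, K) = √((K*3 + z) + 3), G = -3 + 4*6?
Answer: 33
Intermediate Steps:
Z = 3
G = 21 (G = -3 + 24 = 21)
q(z, K) = √(3 + z + 3*K) (q(z, K) = √((3*K + z) + 3) = √((z + 3*K) + 3) = √(3 + z + 3*K))
q(G, Z)² = (√(3 + 21 + 3*3))² = (√(3 + 21 + 9))² = (√33)² = 33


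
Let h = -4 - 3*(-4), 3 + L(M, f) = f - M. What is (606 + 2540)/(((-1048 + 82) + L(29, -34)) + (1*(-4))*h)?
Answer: -1573/532 ≈ -2.9568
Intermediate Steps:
L(M, f) = -3 + f - M (L(M, f) = -3 + (f - M) = -3 + f - M)
h = 8 (h = -4 + 12 = 8)
(606 + 2540)/(((-1048 + 82) + L(29, -34)) + (1*(-4))*h) = (606 + 2540)/(((-1048 + 82) + (-3 - 34 - 1*29)) + (1*(-4))*8) = 3146/((-966 + (-3 - 34 - 29)) - 4*8) = 3146/((-966 - 66) - 32) = 3146/(-1032 - 32) = 3146/(-1064) = 3146*(-1/1064) = -1573/532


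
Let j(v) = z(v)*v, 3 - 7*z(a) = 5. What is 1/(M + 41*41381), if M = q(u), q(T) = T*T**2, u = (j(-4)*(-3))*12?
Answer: 343/558053131 ≈ 6.1464e-7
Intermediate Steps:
z(a) = -2/7 (z(a) = 3/7 - 1/7*5 = 3/7 - 5/7 = -2/7)
j(v) = -2*v/7
u = -288/7 (u = (-2/7*(-4)*(-3))*12 = ((8/7)*(-3))*12 = -24/7*12 = -288/7 ≈ -41.143)
q(T) = T**3
M = -23887872/343 (M = (-288/7)**3 = -23887872/343 ≈ -69644.)
1/(M + 41*41381) = 1/(-23887872/343 + 41*41381) = 1/(-23887872/343 + 1696621) = 1/(558053131/343) = 343/558053131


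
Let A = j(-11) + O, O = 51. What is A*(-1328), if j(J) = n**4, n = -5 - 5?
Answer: -13347728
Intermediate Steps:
n = -10
j(J) = 10000 (j(J) = (-10)**4 = 10000)
A = 10051 (A = 10000 + 51 = 10051)
A*(-1328) = 10051*(-1328) = -13347728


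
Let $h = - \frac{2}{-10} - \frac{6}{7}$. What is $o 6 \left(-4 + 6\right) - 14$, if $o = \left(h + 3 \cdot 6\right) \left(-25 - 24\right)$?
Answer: $- \frac{51058}{5} \approx -10212.0$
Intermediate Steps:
$h = - \frac{23}{35}$ ($h = \left(-2\right) \left(- \frac{1}{10}\right) - \frac{6}{7} = \frac{1}{5} - \frac{6}{7} = - \frac{23}{35} \approx -0.65714$)
$o = - \frac{4249}{5}$ ($o = \left(- \frac{23}{35} + 3 \cdot 6\right) \left(-25 - 24\right) = \left(- \frac{23}{35} + 18\right) \left(-49\right) = \frac{607}{35} \left(-49\right) = - \frac{4249}{5} \approx -849.8$)
$o 6 \left(-4 + 6\right) - 14 = - \frac{4249 \cdot 6 \left(-4 + 6\right)}{5} - 14 = - \frac{4249 \cdot 6 \cdot 2}{5} - 14 = \left(- \frac{4249}{5}\right) 12 - 14 = - \frac{50988}{5} - 14 = - \frac{51058}{5}$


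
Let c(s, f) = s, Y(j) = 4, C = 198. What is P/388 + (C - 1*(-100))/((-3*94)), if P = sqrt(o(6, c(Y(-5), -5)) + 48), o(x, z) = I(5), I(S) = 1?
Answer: -56825/54708 ≈ -1.0387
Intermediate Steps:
o(x, z) = 1
P = 7 (P = sqrt(1 + 48) = sqrt(49) = 7)
P/388 + (C - 1*(-100))/((-3*94)) = 7/388 + (198 - 1*(-100))/((-3*94)) = 7*(1/388) + (198 + 100)/(-282) = 7/388 + 298*(-1/282) = 7/388 - 149/141 = -56825/54708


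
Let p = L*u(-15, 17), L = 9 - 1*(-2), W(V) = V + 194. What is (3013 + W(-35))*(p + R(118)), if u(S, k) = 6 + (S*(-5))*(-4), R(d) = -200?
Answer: -10892648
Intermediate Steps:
u(S, k) = 6 + 20*S (u(S, k) = 6 - 5*S*(-4) = 6 + 20*S)
W(V) = 194 + V
L = 11 (L = 9 + 2 = 11)
p = -3234 (p = 11*(6 + 20*(-15)) = 11*(6 - 300) = 11*(-294) = -3234)
(3013 + W(-35))*(p + R(118)) = (3013 + (194 - 35))*(-3234 - 200) = (3013 + 159)*(-3434) = 3172*(-3434) = -10892648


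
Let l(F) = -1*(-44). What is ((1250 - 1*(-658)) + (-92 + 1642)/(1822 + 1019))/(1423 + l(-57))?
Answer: 5422178/4167747 ≈ 1.3010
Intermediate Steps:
l(F) = 44
((1250 - 1*(-658)) + (-92 + 1642)/(1822 + 1019))/(1423 + l(-57)) = ((1250 - 1*(-658)) + (-92 + 1642)/(1822 + 1019))/(1423 + 44) = ((1250 + 658) + 1550/2841)/1467 = (1908 + 1550*(1/2841))*(1/1467) = (1908 + 1550/2841)*(1/1467) = (5422178/2841)*(1/1467) = 5422178/4167747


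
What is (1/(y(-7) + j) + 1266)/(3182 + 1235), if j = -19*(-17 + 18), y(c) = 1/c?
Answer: 169637/591878 ≈ 0.28661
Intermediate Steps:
j = -19 (j = -19*1 = -19)
(1/(y(-7) + j) + 1266)/(3182 + 1235) = (1/(1/(-7) - 19) + 1266)/(3182 + 1235) = (1/(-⅐ - 19) + 1266)/4417 = (1/(-134/7) + 1266)*(1/4417) = (-7/134 + 1266)*(1/4417) = (169637/134)*(1/4417) = 169637/591878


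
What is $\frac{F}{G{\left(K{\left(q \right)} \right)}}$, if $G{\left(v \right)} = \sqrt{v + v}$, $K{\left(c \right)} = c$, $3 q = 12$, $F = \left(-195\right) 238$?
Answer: $- \frac{23205 \sqrt{2}}{2} \approx -16408.0$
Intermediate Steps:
$F = -46410$
$q = 4$ ($q = \frac{1}{3} \cdot 12 = 4$)
$G{\left(v \right)} = \sqrt{2} \sqrt{v}$ ($G{\left(v \right)} = \sqrt{2 v} = \sqrt{2} \sqrt{v}$)
$\frac{F}{G{\left(K{\left(q \right)} \right)}} = - \frac{46410}{\sqrt{2} \sqrt{4}} = - \frac{46410}{\sqrt{2} \cdot 2} = - \frac{46410}{2 \sqrt{2}} = - 46410 \frac{\sqrt{2}}{4} = - \frac{23205 \sqrt{2}}{2}$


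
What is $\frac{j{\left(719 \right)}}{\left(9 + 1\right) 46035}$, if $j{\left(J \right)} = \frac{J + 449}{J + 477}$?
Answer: $\frac{146}{68822325} \approx 2.1214 \cdot 10^{-6}$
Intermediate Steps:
$j{\left(J \right)} = \frac{449 + J}{477 + J}$
$\frac{j{\left(719 \right)}}{\left(9 + 1\right) 46035} = \frac{\frac{1}{477 + 719} \left(449 + 719\right)}{\left(9 + 1\right) 46035} = \frac{\frac{1}{1196} \cdot 1168}{10 \cdot 46035} = \frac{\frac{1}{1196} \cdot 1168}{460350} = \frac{292}{299} \cdot \frac{1}{460350} = \frac{146}{68822325}$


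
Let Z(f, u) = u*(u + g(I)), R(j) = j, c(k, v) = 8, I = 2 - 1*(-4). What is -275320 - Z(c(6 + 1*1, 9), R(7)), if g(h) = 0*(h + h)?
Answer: -275369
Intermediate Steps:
I = 6 (I = 2 + 4 = 6)
g(h) = 0 (g(h) = 0*(2*h) = 0)
Z(f, u) = u² (Z(f, u) = u*(u + 0) = u*u = u²)
-275320 - Z(c(6 + 1*1, 9), R(7)) = -275320 - 1*7² = -275320 - 1*49 = -275320 - 49 = -275369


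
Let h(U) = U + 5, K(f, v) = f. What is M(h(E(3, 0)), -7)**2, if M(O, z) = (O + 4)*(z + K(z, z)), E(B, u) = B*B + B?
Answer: 86436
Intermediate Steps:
E(B, u) = B + B**2 (E(B, u) = B**2 + B = B + B**2)
h(U) = 5 + U
M(O, z) = 2*z*(4 + O) (M(O, z) = (O + 4)*(z + z) = (4 + O)*(2*z) = 2*z*(4 + O))
M(h(E(3, 0)), -7)**2 = (2*(-7)*(4 + (5 + 3*(1 + 3))))**2 = (2*(-7)*(4 + (5 + 3*4)))**2 = (2*(-7)*(4 + (5 + 12)))**2 = (2*(-7)*(4 + 17))**2 = (2*(-7)*21)**2 = (-294)**2 = 86436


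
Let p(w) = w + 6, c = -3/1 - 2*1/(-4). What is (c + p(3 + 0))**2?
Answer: 169/4 ≈ 42.250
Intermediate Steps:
c = -5/2 (c = -3*1 - 2*(-1/4) = -3 + 1/2 = -5/2 ≈ -2.5000)
p(w) = 6 + w
(c + p(3 + 0))**2 = (-5/2 + (6 + (3 + 0)))**2 = (-5/2 + (6 + 3))**2 = (-5/2 + 9)**2 = (13/2)**2 = 169/4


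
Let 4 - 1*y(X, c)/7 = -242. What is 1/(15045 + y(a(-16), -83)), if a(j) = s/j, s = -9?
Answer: 1/16767 ≈ 5.9641e-5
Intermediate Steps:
a(j) = -9/j
y(X, c) = 1722 (y(X, c) = 28 - 7*(-242) = 28 + 1694 = 1722)
1/(15045 + y(a(-16), -83)) = 1/(15045 + 1722) = 1/16767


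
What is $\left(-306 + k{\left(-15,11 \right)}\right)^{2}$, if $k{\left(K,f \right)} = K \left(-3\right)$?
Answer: $68121$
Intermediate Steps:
$k{\left(K,f \right)} = - 3 K$
$\left(-306 + k{\left(-15,11 \right)}\right)^{2} = \left(-306 - -45\right)^{2} = \left(-306 + 45\right)^{2} = \left(-261\right)^{2} = 68121$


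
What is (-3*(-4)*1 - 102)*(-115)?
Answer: 10350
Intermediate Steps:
(-3*(-4)*1 - 102)*(-115) = (12*1 - 102)*(-115) = (12 - 102)*(-115) = -90*(-115) = 10350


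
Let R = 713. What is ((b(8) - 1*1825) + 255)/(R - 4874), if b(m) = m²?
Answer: 502/1387 ≈ 0.36193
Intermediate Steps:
((b(8) - 1*1825) + 255)/(R - 4874) = ((8² - 1*1825) + 255)/(713 - 4874) = ((64 - 1825) + 255)/(-4161) = (-1761 + 255)*(-1/4161) = -1506*(-1/4161) = 502/1387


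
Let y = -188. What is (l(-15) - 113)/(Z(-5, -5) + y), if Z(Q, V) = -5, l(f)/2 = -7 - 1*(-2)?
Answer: 123/193 ≈ 0.63731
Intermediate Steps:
l(f) = -10 (l(f) = 2*(-7 - 1*(-2)) = 2*(-7 + 2) = 2*(-5) = -10)
(l(-15) - 113)/(Z(-5, -5) + y) = (-10 - 113)/(-5 - 188) = -123/(-193) = -123*(-1/193) = 123/193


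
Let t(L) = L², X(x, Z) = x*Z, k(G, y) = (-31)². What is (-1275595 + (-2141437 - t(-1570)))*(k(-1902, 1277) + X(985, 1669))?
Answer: -9675342877032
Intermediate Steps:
k(G, y) = 961
X(x, Z) = Z*x
(-1275595 + (-2141437 - t(-1570)))*(k(-1902, 1277) + X(985, 1669)) = (-1275595 + (-2141437 - 1*(-1570)²))*(961 + 1669*985) = (-1275595 + (-2141437 - 1*2464900))*(961 + 1643965) = (-1275595 + (-2141437 - 2464900))*1644926 = (-1275595 - 4606337)*1644926 = -5881932*1644926 = -9675342877032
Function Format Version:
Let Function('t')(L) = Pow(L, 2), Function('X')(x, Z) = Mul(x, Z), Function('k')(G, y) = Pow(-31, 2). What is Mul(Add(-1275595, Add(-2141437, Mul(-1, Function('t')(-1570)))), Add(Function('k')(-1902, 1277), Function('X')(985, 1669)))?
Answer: -9675342877032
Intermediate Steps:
Function('k')(G, y) = 961
Function('X')(x, Z) = Mul(Z, x)
Mul(Add(-1275595, Add(-2141437, Mul(-1, Function('t')(-1570)))), Add(Function('k')(-1902, 1277), Function('X')(985, 1669))) = Mul(Add(-1275595, Add(-2141437, Mul(-1, Pow(-1570, 2)))), Add(961, Mul(1669, 985))) = Mul(Add(-1275595, Add(-2141437, Mul(-1, 2464900))), Add(961, 1643965)) = Mul(Add(-1275595, Add(-2141437, -2464900)), 1644926) = Mul(Add(-1275595, -4606337), 1644926) = Mul(-5881932, 1644926) = -9675342877032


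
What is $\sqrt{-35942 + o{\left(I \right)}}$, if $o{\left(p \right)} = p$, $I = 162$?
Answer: $2 i \sqrt{8945} \approx 189.16 i$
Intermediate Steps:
$\sqrt{-35942 + o{\left(I \right)}} = \sqrt{-35942 + 162} = \sqrt{-35780} = 2 i \sqrt{8945}$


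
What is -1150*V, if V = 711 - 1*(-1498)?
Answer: -2540350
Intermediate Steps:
V = 2209 (V = 711 + 1498 = 2209)
-1150*V = -1150*2209 = -2540350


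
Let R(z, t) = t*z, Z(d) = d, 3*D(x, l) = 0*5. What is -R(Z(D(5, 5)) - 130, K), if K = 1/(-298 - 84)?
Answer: -65/191 ≈ -0.34031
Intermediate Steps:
D(x, l) = 0 (D(x, l) = (0*5)/3 = (⅓)*0 = 0)
K = -1/382 (K = 1/(-382) = -1/382 ≈ -0.0026178)
-R(Z(D(5, 5)) - 130, K) = -(-1)*(0 - 130)/382 = -(-1)*(-130)/382 = -1*65/191 = -65/191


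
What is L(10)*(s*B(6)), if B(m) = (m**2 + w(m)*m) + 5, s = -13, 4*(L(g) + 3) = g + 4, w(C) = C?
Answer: -1001/2 ≈ -500.50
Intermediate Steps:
L(g) = -2 + g/4 (L(g) = -3 + (g + 4)/4 = -3 + (4 + g)/4 = -3 + (1 + g/4) = -2 + g/4)
B(m) = 5 + 2*m**2 (B(m) = (m**2 + m*m) + 5 = (m**2 + m**2) + 5 = 2*m**2 + 5 = 5 + 2*m**2)
L(10)*(s*B(6)) = (-2 + (1/4)*10)*(-13*(5 + 2*6**2)) = (-2 + 5/2)*(-13*(5 + 2*36)) = (-13*(5 + 72))/2 = (-13*77)/2 = (1/2)*(-1001) = -1001/2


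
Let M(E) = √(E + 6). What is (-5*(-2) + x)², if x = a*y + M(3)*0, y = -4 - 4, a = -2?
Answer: 676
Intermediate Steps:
M(E) = √(6 + E)
y = -8
x = 16 (x = -2*(-8) + √(6 + 3)*0 = 16 + √9*0 = 16 + 3*0 = 16 + 0 = 16)
(-5*(-2) + x)² = (-5*(-2) + 16)² = (10 + 16)² = 26² = 676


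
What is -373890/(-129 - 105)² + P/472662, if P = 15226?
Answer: -60318889/8875542 ≈ -6.7961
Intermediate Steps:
-373890/(-129 - 105)² + P/472662 = -373890/(-129 - 105)² + 15226/472662 = -373890/((-234)²) + 15226*(1/472662) = -373890/54756 + 7613/236331 = -373890*1/54756 + 7613/236331 = -62315/9126 + 7613/236331 = -60318889/8875542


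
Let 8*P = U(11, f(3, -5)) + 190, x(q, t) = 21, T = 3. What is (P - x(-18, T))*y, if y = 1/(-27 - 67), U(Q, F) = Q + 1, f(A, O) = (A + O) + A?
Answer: -17/376 ≈ -0.045213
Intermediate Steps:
f(A, O) = O + 2*A
U(Q, F) = 1 + Q
P = 101/4 (P = ((1 + 11) + 190)/8 = (12 + 190)/8 = (1/8)*202 = 101/4 ≈ 25.250)
y = -1/94 (y = 1/(-94) = -1/94 ≈ -0.010638)
(P - x(-18, T))*y = (101/4 - 1*21)*(-1/94) = (101/4 - 21)*(-1/94) = (17/4)*(-1/94) = -17/376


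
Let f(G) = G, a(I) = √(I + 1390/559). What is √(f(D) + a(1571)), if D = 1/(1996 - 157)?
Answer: √(574652559 + 17014444551*√6070181)/1028001 ≈ 6.2982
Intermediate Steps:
a(I) = √(1390/559 + I) (a(I) = √(I + 1390*(1/559)) = √(I + 1390/559) = √(1390/559 + I))
D = 1/1839 ≈ 0.00054377
√(f(D) + a(1571)) = √(1/1839 + √(777010 + 312481*1571)/559) = √(1/1839 + √(777010 + 490907651)/559) = √(1/1839 + √491684661/559) = √(1/1839 + (9*√6070181)/559) = √(1/1839 + 9*√6070181/559)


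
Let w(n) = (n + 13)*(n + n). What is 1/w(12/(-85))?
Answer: -7225/26232 ≈ -0.27543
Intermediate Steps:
w(n) = 2*n*(13 + n) (w(n) = (13 + n)*(2*n) = 2*n*(13 + n))
1/w(12/(-85)) = 1/(2*(12/(-85))*(13 + 12/(-85))) = 1/(2*(12*(-1/85))*(13 + 12*(-1/85))) = 1/(2*(-12/85)*(13 - 12/85)) = 1/(2*(-12/85)*(1093/85)) = 1/(-26232/7225) = -7225/26232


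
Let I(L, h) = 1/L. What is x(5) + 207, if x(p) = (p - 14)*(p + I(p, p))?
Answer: 801/5 ≈ 160.20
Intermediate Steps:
x(p) = (-14 + p)*(p + 1/p) (x(p) = (p - 14)*(p + 1/p) = (-14 + p)*(p + 1/p))
x(5) + 207 = (1 + 5² - 14*5 - 14/5) + 207 = (1 + 25 - 70 - 14*⅕) + 207 = (1 + 25 - 70 - 14/5) + 207 = -234/5 + 207 = 801/5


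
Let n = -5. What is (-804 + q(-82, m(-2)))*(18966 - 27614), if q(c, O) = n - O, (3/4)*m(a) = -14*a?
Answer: 21957272/3 ≈ 7.3191e+6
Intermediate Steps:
m(a) = -56*a/3 (m(a) = 4*(-14*a)/3 = -56*a/3)
q(c, O) = -5 - O
(-804 + q(-82, m(-2)))*(18966 - 27614) = (-804 + (-5 - (-56)*(-2)/3))*(18966 - 27614) = (-804 + (-5 - 1*112/3))*(-8648) = (-804 + (-5 - 112/3))*(-8648) = (-804 - 127/3)*(-8648) = -2539/3*(-8648) = 21957272/3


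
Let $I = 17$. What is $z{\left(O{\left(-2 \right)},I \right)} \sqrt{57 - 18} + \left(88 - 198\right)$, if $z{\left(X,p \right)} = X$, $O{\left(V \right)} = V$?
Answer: $-110 - 2 \sqrt{39} \approx -122.49$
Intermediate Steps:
$z{\left(O{\left(-2 \right)},I \right)} \sqrt{57 - 18} + \left(88 - 198\right) = - 2 \sqrt{57 - 18} + \left(88 - 198\right) = - 2 \sqrt{39} + \left(88 - 198\right) = - 2 \sqrt{39} - 110 = -110 - 2 \sqrt{39}$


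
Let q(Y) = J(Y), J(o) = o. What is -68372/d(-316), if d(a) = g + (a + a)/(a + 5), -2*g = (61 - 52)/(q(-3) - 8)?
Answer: -467801224/16703 ≈ -28007.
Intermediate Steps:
q(Y) = Y
g = 9/22 (g = -(61 - 52)/(2*(-3 - 8)) = -9/(2*(-11)) = -9*(-1)/(2*11) = -½*(-9/11) = 9/22 ≈ 0.40909)
d(a) = 9/22 + 2*a/(5 + a) (d(a) = 9/22 + (a + a)/(a + 5) = 9/22 + (2*a)/(5 + a) = 9/22 + 2*a/(5 + a))
-68372/d(-316) = -68372*22*(5 - 316)/(45 + 53*(-316)) = -68372*(-6842/(45 - 16748)) = -68372/((1/22)*(-1/311)*(-16703)) = -68372/16703/6842 = -68372*6842/16703 = -467801224/16703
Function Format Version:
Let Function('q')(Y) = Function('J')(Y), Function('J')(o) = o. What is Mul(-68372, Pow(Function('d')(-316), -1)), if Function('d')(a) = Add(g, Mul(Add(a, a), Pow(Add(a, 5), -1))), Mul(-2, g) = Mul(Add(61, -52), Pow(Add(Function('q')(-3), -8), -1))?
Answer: Rational(-467801224, 16703) ≈ -28007.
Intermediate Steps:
Function('q')(Y) = Y
g = Rational(9, 22) (g = Mul(Rational(-1, 2), Mul(Add(61, -52), Pow(Add(-3, -8), -1))) = Mul(Rational(-1, 2), Mul(9, Pow(-11, -1))) = Mul(Rational(-1, 2), Mul(9, Rational(-1, 11))) = Mul(Rational(-1, 2), Rational(-9, 11)) = Rational(9, 22) ≈ 0.40909)
Function('d')(a) = Add(Rational(9, 22), Mul(2, a, Pow(Add(5, a), -1))) (Function('d')(a) = Add(Rational(9, 22), Mul(Add(a, a), Pow(Add(a, 5), -1))) = Add(Rational(9, 22), Mul(Mul(2, a), Pow(Add(5, a), -1))) = Add(Rational(9, 22), Mul(2, a, Pow(Add(5, a), -1))))
Mul(-68372, Pow(Function('d')(-316), -1)) = Mul(-68372, Pow(Mul(Rational(1, 22), Pow(Add(5, -316), -1), Add(45, Mul(53, -316))), -1)) = Mul(-68372, Pow(Mul(Rational(1, 22), Pow(-311, -1), Add(45, -16748)), -1)) = Mul(-68372, Pow(Mul(Rational(1, 22), Rational(-1, 311), -16703), -1)) = Mul(-68372, Pow(Rational(16703, 6842), -1)) = Mul(-68372, Rational(6842, 16703)) = Rational(-467801224, 16703)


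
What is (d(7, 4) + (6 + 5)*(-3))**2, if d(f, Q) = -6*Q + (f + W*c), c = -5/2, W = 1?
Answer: 11025/4 ≈ 2756.3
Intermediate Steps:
c = -5/2 (c = -5*1/2 = -5/2 ≈ -2.5000)
d(f, Q) = -5/2 + f - 6*Q (d(f, Q) = -6*Q + (f + 1*(-5/2)) = -6*Q + (f - 5/2) = -6*Q + (-5/2 + f) = -5/2 + f - 6*Q)
(d(7, 4) + (6 + 5)*(-3))**2 = ((-5/2 + 7 - 6*4) + (6 + 5)*(-3))**2 = ((-5/2 + 7 - 24) + 11*(-3))**2 = (-39/2 - 33)**2 = (-105/2)**2 = 11025/4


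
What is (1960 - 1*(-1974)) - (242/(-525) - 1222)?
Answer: 2707142/525 ≈ 5156.5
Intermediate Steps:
(1960 - 1*(-1974)) - (242/(-525) - 1222) = (1960 + 1974) - (242*(-1/525) - 1222) = 3934 - (-242/525 - 1222) = 3934 - 1*(-641792/525) = 3934 + 641792/525 = 2707142/525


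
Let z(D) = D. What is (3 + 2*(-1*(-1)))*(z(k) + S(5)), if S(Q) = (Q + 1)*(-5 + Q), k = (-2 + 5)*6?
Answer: 90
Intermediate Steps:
k = 18 (k = 3*6 = 18)
S(Q) = (1 + Q)*(-5 + Q)
(3 + 2*(-1*(-1)))*(z(k) + S(5)) = (3 + 2*(-1*(-1)))*(18 + (-5 + 5² - 4*5)) = (3 + 2*1)*(18 + (-5 + 25 - 20)) = (3 + 2)*(18 + 0) = 5*18 = 90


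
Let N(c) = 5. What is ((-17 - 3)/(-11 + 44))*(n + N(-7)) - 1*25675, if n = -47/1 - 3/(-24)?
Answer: -1692875/66 ≈ -25650.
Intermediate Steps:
n = -375/8 (n = -47*1 - 3*(-1/24) = -47 + ⅛ = -375/8 ≈ -46.875)
((-17 - 3)/(-11 + 44))*(n + N(-7)) - 1*25675 = ((-17 - 3)/(-11 + 44))*(-375/8 + 5) - 1*25675 = -20/33*(-335/8) - 25675 = 1675/66 - 25675 = -1692875/66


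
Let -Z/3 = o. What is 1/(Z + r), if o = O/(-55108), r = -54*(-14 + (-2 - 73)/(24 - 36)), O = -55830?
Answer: 13777/5723802 ≈ 0.0024070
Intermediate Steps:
r = 837/2 (r = -54*(-14 - 75/(-12)) = -54*(-14 - 75*(-1/12)) = -54*(-14 + 25/4) = -54*(-31/4) = 837/2 ≈ 418.50)
o = 27915/27554 (o = -55830/(-55108) = -55830*(-1/55108) = 27915/27554 ≈ 1.0131)
Z = -83745/27554 (Z = -3*27915/27554 = -83745/27554 ≈ -3.0393)
1/(Z + r) = 1/(-83745/27554 + 837/2) = 1/(5723802/13777) = 13777/5723802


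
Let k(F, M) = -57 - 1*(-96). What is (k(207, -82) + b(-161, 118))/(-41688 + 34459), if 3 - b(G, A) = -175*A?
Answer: -20692/7229 ≈ -2.8624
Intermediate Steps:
k(F, M) = 39 (k(F, M) = -57 + 96 = 39)
b(G, A) = 3 + 175*A (b(G, A) = 3 - (-175)*A = 3 + 175*A)
(k(207, -82) + b(-161, 118))/(-41688 + 34459) = (39 + (3 + 175*118))/(-41688 + 34459) = (39 + (3 + 20650))/(-7229) = (39 + 20653)*(-1/7229) = 20692*(-1/7229) = -20692/7229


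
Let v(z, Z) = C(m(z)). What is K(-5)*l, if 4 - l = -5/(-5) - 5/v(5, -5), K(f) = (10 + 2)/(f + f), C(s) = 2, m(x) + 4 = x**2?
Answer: -33/5 ≈ -6.6000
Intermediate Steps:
m(x) = -4 + x**2
v(z, Z) = 2
K(f) = 6/f (K(f) = 12/((2*f)) = 12*(1/(2*f)) = 6/f)
l = 11/2 (l = 4 - (-5/(-5) - 5/2) = 4 - (-5*(-1/5) - 5*1/2) = 4 - (1 - 5/2) = 4 - 1*(-3/2) = 4 + 3/2 = 11/2 ≈ 5.5000)
K(-5)*l = (6/(-5))*(11/2) = (6*(-1/5))*(11/2) = -6/5*11/2 = -33/5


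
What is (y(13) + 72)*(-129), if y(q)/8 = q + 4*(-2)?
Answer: -14448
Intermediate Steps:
y(q) = -64 + 8*q (y(q) = 8*(q + 4*(-2)) = 8*(q - 8) = 8*(-8 + q) = -64 + 8*q)
(y(13) + 72)*(-129) = ((-64 + 8*13) + 72)*(-129) = ((-64 + 104) + 72)*(-129) = (40 + 72)*(-129) = 112*(-129) = -14448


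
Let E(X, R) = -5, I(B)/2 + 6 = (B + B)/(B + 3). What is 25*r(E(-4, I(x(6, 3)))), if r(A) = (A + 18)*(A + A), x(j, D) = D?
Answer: -3250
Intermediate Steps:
I(B) = -12 + 4*B/(3 + B) (I(B) = -12 + 2*((B + B)/(B + 3)) = -12 + 2*((2*B)/(3 + B)) = -12 + 2*(2*B/(3 + B)) = -12 + 4*B/(3 + B))
r(A) = 2*A*(18 + A) (r(A) = (18 + A)*(2*A) = 2*A*(18 + A))
25*r(E(-4, I(x(6, 3)))) = 25*(2*(-5)*(18 - 5)) = 25*(2*(-5)*13) = 25*(-130) = -3250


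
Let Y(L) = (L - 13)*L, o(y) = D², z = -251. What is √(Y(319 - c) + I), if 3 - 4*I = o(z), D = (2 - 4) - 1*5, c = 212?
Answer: √40186/2 ≈ 100.23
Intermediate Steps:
D = -7 (D = -2 - 5 = -7)
o(y) = 49 (o(y) = (-7)² = 49)
I = -23/2 (I = ¾ - ¼*49 = ¾ - 49/4 = -23/2 ≈ -11.500)
Y(L) = L*(-13 + L) (Y(L) = (-13 + L)*L = L*(-13 + L))
√(Y(319 - c) + I) = √((319 - 1*212)*(-13 + (319 - 1*212)) - 23/2) = √((319 - 212)*(-13 + (319 - 212)) - 23/2) = √(107*(-13 + 107) - 23/2) = √(107*94 - 23/2) = √(10058 - 23/2) = √(20093/2) = √40186/2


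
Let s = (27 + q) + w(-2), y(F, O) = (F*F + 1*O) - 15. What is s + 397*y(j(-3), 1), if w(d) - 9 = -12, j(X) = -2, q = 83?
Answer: -3863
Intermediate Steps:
w(d) = -3 (w(d) = 9 - 12 = -3)
y(F, O) = -15 + O + F² (y(F, O) = (F² + O) - 15 = (O + F²) - 15 = -15 + O + F²)
s = 107 (s = (27 + 83) - 3 = 110 - 3 = 107)
s + 397*y(j(-3), 1) = 107 + 397*(-15 + 1 + (-2)²) = 107 + 397*(-15 + 1 + 4) = 107 + 397*(-10) = 107 - 3970 = -3863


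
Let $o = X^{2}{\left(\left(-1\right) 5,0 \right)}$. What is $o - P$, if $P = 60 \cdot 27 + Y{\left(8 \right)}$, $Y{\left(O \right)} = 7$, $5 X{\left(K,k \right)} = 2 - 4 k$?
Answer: $- \frac{40671}{25} \approx -1626.8$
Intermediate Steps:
$X{\left(K,k \right)} = \frac{2}{5} - \frac{4 k}{5}$ ($X{\left(K,k \right)} = \frac{2 - 4 k}{5} = \frac{2}{5} - \frac{4 k}{5}$)
$o = \frac{4}{25}$ ($o = \left(\frac{2}{5} - 0\right)^{2} = \left(\frac{2}{5} + 0\right)^{2} = \left(\frac{2}{5}\right)^{2} = \frac{4}{25} \approx 0.16$)
$P = 1627$ ($P = 60 \cdot 27 + 7 = 1620 + 7 = 1627$)
$o - P = \frac{4}{25} - 1627 = - \frac{40671}{25}$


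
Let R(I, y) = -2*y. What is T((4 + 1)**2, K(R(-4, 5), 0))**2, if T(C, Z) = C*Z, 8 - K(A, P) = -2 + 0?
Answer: 62500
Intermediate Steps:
K(A, P) = 10 (K(A, P) = 8 - (-2 + 0) = 8 - 1*(-2) = 8 + 2 = 10)
T((4 + 1)**2, K(R(-4, 5), 0))**2 = ((4 + 1)**2*10)**2 = (5**2*10)**2 = (25*10)**2 = 250**2 = 62500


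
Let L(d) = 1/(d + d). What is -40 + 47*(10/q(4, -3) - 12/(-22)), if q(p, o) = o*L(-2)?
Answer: 20206/33 ≈ 612.30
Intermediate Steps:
L(d) = 1/(2*d)
q(p, o) = -o/4 (q(p, o) = o*((1/2)/(-2)) = o*((1/2)*(-1/2)) = o*(-1/4) = -o/4)
-40 + 47*(10/q(4, -3) - 12/(-22)) = -40 + 47*(10/((-1/4*(-3))) - 12/(-22)) = -40 + 47*(10/(3/4) - 12*(-1/22)) = -40 + 47*(10*(4/3) + 6/11) = -40 + 47*(40/3 + 6/11) = -40 + 47*(458/33) = -40 + 21526/33 = 20206/33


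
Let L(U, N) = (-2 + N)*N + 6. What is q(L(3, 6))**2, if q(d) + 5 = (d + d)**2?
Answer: 12924025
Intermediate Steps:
L(U, N) = 6 + N*(-2 + N) (L(U, N) = N*(-2 + N) + 6 = 6 + N*(-2 + N))
q(d) = -5 + 4*d**2 (q(d) = -5 + (d + d)**2 = -5 + (2*d)**2 = -5 + 4*d**2)
q(L(3, 6))**2 = (-5 + 4*(6 + 6**2 - 2*6)**2)**2 = (-5 + 4*(6 + 36 - 12)**2)**2 = (-5 + 4*30**2)**2 = (-5 + 4*900)**2 = (-5 + 3600)**2 = 3595**2 = 12924025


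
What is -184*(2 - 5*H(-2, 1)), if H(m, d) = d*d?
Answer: 552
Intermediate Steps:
H(m, d) = d²
-184*(2 - 5*H(-2, 1)) = -184*(2 - 5*1²) = -184*(2 - 5*1) = -184*(2 - 5) = -184*(-3) = 552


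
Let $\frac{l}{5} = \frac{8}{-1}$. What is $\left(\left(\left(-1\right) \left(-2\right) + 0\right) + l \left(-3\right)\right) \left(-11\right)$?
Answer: $-1342$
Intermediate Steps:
$l = -40$ ($l = 5 \frac{8}{-1} = 5 \cdot 8 \left(-1\right) = 5 \left(-8\right) = -40$)
$\left(\left(\left(-1\right) \left(-2\right) + 0\right) + l \left(-3\right)\right) \left(-11\right) = \left(\left(\left(-1\right) \left(-2\right) + 0\right) - -120\right) \left(-11\right) = \left(\left(2 + 0\right) + 120\right) \left(-11\right) = \left(2 + 120\right) \left(-11\right) = 122 \left(-11\right) = -1342$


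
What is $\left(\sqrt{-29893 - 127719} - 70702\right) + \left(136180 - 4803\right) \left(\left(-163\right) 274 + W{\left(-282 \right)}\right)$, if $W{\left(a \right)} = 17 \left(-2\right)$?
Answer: $-5872097094 + 2 i \sqrt{39403} \approx -5.8721 \cdot 10^{9} + 397.0 i$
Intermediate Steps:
$W{\left(a \right)} = -34$
$\left(\sqrt{-29893 - 127719} - 70702\right) + \left(136180 - 4803\right) \left(\left(-163\right) 274 + W{\left(-282 \right)}\right) = \left(\sqrt{-29893 - 127719} - 70702\right) + \left(136180 - 4803\right) \left(\left(-163\right) 274 - 34\right) = \left(\sqrt{-157612} - 70702\right) + 131377 \left(-44662 - 34\right) = \left(2 i \sqrt{39403} - 70702\right) + 131377 \left(-44696\right) = \left(-70702 + 2 i \sqrt{39403}\right) - 5872026392 = -5872097094 + 2 i \sqrt{39403}$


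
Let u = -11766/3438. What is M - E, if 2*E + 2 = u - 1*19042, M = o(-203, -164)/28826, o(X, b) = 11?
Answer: 78652990876/8258649 ≈ 9523.7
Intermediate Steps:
u = -1961/573 (u = -11766*1/3438 = -1961/573 ≈ -3.4223)
M = 11/28826 ≈ 0.00038160
E = -10914173/1146 (E = -1 + (-1961/573 - 1*19042)/2 = -1 + (-1961/573 - 19042)/2 = -1 + (1/2)*(-10913027/573) = -1 - 10913027/1146 = -10914173/1146 ≈ -9523.7)
M - E = 11/28826 - 1*(-10914173/1146) = 11/28826 + 10914173/1146 = 78652990876/8258649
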